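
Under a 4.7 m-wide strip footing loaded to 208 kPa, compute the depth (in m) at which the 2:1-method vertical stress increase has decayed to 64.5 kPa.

z ≈ 10.5 m

2:1 spreading — at depth z the loaded area has grown by z in each plan dimension:
qB/(B+z) = Δσ_z ⇒ z = qB/Δσ_z − B = 208×4.7/64.5 − 4.7 = 10.46 m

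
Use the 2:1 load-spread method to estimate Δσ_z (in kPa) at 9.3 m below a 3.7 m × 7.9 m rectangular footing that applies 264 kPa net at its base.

By the 2:1 method the load spreads at 1 horizontal : 2 vertical, so at depth z the loaded area has grown by z in each plan dimension:
Δσ = qBL/((B+z)(L+z)) = 264×3.7×7.9/((3.7+9.3)(7.9+9.3)) = 34.511 kPa

Δσ_z ≈ 34.5 kPa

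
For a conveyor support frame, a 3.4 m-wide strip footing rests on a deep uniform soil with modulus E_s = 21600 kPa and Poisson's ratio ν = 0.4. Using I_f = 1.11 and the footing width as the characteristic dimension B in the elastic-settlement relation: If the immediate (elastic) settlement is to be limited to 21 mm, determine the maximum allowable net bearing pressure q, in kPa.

q ≈ 143 kPa

S_e = q·B·(1−ν²)/E_s · I_f  ⇒  q = S_e·E_s / (B·(1−ν²)·I_f).
q = 0.021 × 21600 / (3.4 × 0.84 × 1.11) = 143.1 kPa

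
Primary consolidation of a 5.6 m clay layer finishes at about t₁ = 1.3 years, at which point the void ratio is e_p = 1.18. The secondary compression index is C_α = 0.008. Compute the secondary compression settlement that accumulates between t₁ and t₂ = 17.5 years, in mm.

S_s ≈ 23.2 mm

Secondary compression: S_s = C_α·H/(1+e_p)·log₁₀(t₂/t₁)
S_s = 0.008×5.6/(1+1.18)×log₁₀(17.5/1.3)
    = 0.02055 × 1.129 = 0.0232 m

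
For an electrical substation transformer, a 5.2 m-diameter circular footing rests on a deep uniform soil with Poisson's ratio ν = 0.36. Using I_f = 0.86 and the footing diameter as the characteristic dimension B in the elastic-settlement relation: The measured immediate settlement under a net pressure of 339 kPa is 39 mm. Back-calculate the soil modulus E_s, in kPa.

E_s ≈ 33800 kPa

S_e = q·B·(1−ν²)/E_s · I_f  ⇒  E_s = q·B·(1−ν²)·I_f / S_e.
E_s = 339 × 5.2 × 0.8704 × 0.86 / 0.039 = 33830 kPa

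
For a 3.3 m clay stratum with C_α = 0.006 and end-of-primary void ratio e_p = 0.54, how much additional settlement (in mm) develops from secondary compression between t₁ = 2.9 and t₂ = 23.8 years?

S_s ≈ 11.8 mm

Secondary compression: S_s = C_α·H/(1+e_p)·log₁₀(t₂/t₁)
S_s = 0.006×3.3/(1+0.54)×log₁₀(23.8/2.9)
    = 0.01286 × 0.9142 = 0.01175 m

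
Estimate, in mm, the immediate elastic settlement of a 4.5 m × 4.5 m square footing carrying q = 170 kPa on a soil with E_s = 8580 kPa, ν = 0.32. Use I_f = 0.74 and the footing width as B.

Immediate (elastic) settlement: S_e = q·B·(1−ν²)/E_s · I_f.
S_e = 170 × 4.5 × (1 − 0.32²) / 8580 × 0.74
    = 170 × 4.5 × 0.8976 / 8580 × 0.74
    = 0.05922 m = 59.22 mm

S_e ≈ 59.2 mm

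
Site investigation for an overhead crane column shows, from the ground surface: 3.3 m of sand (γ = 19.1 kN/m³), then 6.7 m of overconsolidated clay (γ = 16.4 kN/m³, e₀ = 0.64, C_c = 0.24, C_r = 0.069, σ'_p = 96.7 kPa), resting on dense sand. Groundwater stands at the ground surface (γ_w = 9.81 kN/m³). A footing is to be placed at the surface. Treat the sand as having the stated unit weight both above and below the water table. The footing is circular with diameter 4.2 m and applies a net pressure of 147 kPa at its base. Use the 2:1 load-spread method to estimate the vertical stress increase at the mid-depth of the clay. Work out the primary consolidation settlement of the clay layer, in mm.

S_c ≈ 42.7 mm

Mid-depth of clay below the ground surface: z = 3.3 + 6.7/2 = 6.65 m.
Total vertical stress at mid-clay: σ_v = 19.1×3.3 + 16.4×3.35 = 117.97 kPa.
Pore pressure: u = 9.81×(6.65 − 0) = 65.237 kPa.
Initial effective stress: σ'_0 = σ_v − u = 117.97 − 65.237 = 52.733 kPa.
Stress increase at mid-clay by the 2:1 spreading method:
Δσ ≈ qD²/(D+z)² = 147×4.2²/(4.2+6.65)² = 22.027 kPa
Final effective stress: σ'_f = 52.733 + 22.027 = 74.76 kPa.
σ'_f = 74.76 ≤ σ'_p = 96.7 kPa, so the clay remains overconsolidated and only the recompression index applies:
S_c = C_r·H/(1+e₀)·log₁₀(σ'_f/σ'_0) = 0.069×6.7/1.64×log₁₀(74.76/52.733)
    = 0.28189 × 0.15159 = 0.04273 m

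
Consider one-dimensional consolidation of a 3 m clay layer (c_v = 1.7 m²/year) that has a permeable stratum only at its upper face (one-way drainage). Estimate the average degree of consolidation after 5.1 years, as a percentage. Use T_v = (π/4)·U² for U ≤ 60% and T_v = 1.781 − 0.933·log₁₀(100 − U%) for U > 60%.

Drainage path length: H_d = H = 3 m (single drainage).
T_v = c_v·t/H_d² = 1.7×5.1/3² = 0.96333.
T_v = 0.96333 corresponds to the U > 60% branch:
U = 1 − 10^((1.781 − T_v)/0.933)/100 = 0.9248

U ≈ 92.5 %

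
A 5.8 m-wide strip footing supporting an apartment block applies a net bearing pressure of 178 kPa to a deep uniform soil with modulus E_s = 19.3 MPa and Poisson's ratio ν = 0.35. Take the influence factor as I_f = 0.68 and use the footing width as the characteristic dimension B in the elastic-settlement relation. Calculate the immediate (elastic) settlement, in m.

S_e ≈ 0.0319 m

Immediate (elastic) settlement: S_e = q·B·(1−ν²)/E_s · I_f.
E_s = 19.3 MPa = 19300 kPa.
S_e = 178 × 5.8 × (1 − 0.35²) / 19300 × 0.68
    = 178 × 5.8 × 0.8775 / 19300 × 0.68
    = 0.03192 m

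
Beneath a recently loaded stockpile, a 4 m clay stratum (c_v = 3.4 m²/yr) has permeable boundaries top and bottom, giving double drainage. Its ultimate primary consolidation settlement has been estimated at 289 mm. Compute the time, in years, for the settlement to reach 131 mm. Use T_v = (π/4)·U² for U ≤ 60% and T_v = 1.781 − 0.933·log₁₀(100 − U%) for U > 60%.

Drainage path length: H_d = H/2 = 2 m (double drainage).
U = S(t)/S_ult = 131/289 = 0.4533.
U ≤ 60%: T_v = (π/4)·U² = (π/4)×0.45329² = 0.16138.
t = T_v·H_d²/c_v = 0.16138×2²/3.4 = 0.1899 years.

t ≈ 0.19 years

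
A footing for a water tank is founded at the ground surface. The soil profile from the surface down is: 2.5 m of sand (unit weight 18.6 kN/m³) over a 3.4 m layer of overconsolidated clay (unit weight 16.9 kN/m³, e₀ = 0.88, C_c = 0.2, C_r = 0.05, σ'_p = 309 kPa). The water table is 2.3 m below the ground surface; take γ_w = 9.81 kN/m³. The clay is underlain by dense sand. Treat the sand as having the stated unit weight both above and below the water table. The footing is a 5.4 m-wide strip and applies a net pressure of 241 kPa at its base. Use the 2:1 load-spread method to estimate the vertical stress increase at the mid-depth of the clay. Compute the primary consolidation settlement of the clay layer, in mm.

S_c ≈ 48 mm

Mid-depth of clay below the ground surface: z = 2.5 + 3.4/2 = 4.2 m.
Total vertical stress at mid-clay: σ_v = 18.6×2.5 + 16.9×1.7 = 75.23 kPa.
Pore pressure: u = 9.81×(4.2 − 2.3) = 18.639 kPa.
Initial effective stress: σ'_0 = σ_v − u = 75.23 − 18.639 = 56.591 kPa.
Stress increase at mid-clay by the 2:1 spreading method:
Δσ = qB/(B+z) = 241×5.4/(5.4+4.2) = 135.56 kPa
Final effective stress: σ'_f = 56.591 + 135.56 = 192.15 kPa.
σ'_f = 192.15 ≤ σ'_p = 309 kPa, so the clay remains overconsolidated and only the recompression index applies:
S_c = C_r·H/(1+e₀)·log₁₀(σ'_f/σ'_0) = 0.05×3.4/1.88×log₁₀(192.15/56.591)
    = 0.090425 × 0.53089 = 0.04801 m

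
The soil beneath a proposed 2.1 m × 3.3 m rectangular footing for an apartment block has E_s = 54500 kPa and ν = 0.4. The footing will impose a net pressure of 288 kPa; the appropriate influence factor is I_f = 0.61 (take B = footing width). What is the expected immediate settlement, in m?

Immediate (elastic) settlement: S_e = q·B·(1−ν²)/E_s · I_f.
S_e = 288 × 2.1 × (1 − 0.4²) / 54500 × 0.61
    = 288 × 2.1 × 0.84 / 54500 × 0.61
    = 0.005686 m

S_e ≈ 0.00569 m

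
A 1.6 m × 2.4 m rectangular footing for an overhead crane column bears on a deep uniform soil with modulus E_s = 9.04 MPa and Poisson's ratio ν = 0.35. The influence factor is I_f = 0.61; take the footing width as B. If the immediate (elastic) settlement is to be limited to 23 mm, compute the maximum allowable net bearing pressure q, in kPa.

q ≈ 243 kPa

E_s = 9.04 MPa = 9040 kPa.
S_e = q·B·(1−ν²)/E_s · I_f  ⇒  q = S_e·E_s / (B·(1−ν²)·I_f).
q = 0.023 × 9040 / (1.6 × 0.8775 × 0.61) = 242.8 kPa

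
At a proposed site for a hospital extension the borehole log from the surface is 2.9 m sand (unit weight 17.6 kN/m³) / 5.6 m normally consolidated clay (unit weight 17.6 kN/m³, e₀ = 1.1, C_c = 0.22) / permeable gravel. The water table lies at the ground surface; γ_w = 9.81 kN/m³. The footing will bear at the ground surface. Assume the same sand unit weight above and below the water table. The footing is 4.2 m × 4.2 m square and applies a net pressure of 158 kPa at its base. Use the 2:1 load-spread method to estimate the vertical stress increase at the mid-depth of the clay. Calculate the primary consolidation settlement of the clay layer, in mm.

S_c ≈ 126 mm

Mid-depth of clay below the ground surface: z = 2.9 + 5.6/2 = 5.7 m.
Total vertical stress at mid-clay: σ_v = 17.6×2.9 + 17.6×2.8 = 100.32 kPa.
Pore pressure: u = 9.81×(5.7 − 0) = 55.917 kPa.
Initial effective stress: σ'_0 = σ_v − u = 100.32 − 55.917 = 44.403 kPa.
Stress increase at mid-clay by the 2:1 spreading method:
Δσ = qBL/((B+z)(L+z)) = 158×4.2×4.2/((4.2+5.7)(4.2+5.7)) = 28.437 kPa
Final effective stress: σ'_f = σ'_0 + Δσ = 44.403 + 28.437 = 72.84 kPa.
Normally consolidated clay, so the full stress increment lies on the virgin compression line:
S_c = C_c·H/(1+e₀)·log₁₀(σ'_f/σ'_0) = 0.22×5.6/(1+1.1)×log₁₀(72.84/44.403)
    = 0.58667 × 0.21496 = 0.1261 m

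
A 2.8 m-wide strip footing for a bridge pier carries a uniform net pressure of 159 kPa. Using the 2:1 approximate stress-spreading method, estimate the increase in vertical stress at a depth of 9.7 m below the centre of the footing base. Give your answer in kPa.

Δσ_z ≈ 35.6 kPa

By the 2:1 method the load spreads at 1 horizontal : 2 vertical, so at depth z the loaded area has grown by z in each plan dimension:
Δσ = qB/(B+z) = 159×2.8/(2.8+9.7) = 35.616 kPa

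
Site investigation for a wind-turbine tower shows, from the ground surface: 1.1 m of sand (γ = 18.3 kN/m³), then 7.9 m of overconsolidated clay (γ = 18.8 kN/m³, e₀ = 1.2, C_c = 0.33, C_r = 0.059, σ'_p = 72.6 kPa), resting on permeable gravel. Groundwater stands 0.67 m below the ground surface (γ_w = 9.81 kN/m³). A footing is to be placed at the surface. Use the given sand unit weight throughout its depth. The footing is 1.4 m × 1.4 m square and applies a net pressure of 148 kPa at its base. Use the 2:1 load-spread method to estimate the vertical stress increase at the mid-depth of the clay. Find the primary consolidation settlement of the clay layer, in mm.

S_c ≈ 11.7 mm

Mid-depth of clay below the ground surface: z = 1.1 + 7.9/2 = 5.05 m.
Total vertical stress at mid-clay: σ_v = 18.3×1.1 + 18.8×3.95 = 94.39 kPa.
Pore pressure: u = 9.81×(5.05 − 0.67) = 42.968 kPa.
Initial effective stress: σ'_0 = σ_v − u = 94.39 − 42.968 = 51.422 kPa.
Stress increase at mid-clay by the 2:1 spreading method:
Δσ = qBL/((B+z)(L+z)) = 148×1.4×1.4/((1.4+5.05)(1.4+5.05)) = 6.9727 kPa
Final effective stress: σ'_f = 51.422 + 6.9727 = 58.395 kPa.
σ'_f = 58.395 ≤ σ'_p = 72.6 kPa, so the clay remains overconsolidated and only the recompression index applies:
S_c = C_r·H/(1+e₀)·log₁₀(σ'_f/σ'_0) = 0.059×7.9/2.2×log₁₀(58.395/51.422)
    = 0.21186 × 0.055227 = 0.0117 m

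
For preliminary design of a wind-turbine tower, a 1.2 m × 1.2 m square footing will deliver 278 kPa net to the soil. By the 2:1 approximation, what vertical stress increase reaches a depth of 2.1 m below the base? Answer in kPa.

Δσ_z ≈ 36.8 kPa

By the 2:1 method the load spreads at 1 horizontal : 2 vertical, so at depth z the loaded area has grown by z in each plan dimension:
Δσ = qBL/((B+z)(L+z)) = 278×1.2×1.2/((1.2+2.1)(1.2+2.1)) = 36.76 kPa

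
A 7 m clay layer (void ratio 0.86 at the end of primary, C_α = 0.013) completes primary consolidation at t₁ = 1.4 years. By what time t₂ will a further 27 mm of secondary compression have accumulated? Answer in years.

S_s = C_α·H/(1+e_p)·log₁₀(t₂/t₁) ⇒ log₁₀(t₂/t₁) = S_s·(1+e_p)/(C_α·H).
log₁₀(t₂/t₁) = 0.027 × (1+0.86) / (0.013×7) = 0.5519
t₂ = t₁ × 10^0.5519 = 1.4 × 3.563 = 4.989 years

t₂ ≈ 4.99 years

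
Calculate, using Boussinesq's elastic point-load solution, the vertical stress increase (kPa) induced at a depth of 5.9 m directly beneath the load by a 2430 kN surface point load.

Δσ_z ≈ 33.3 kPa

Boussinesq vertical stress below a point load on an elastic half-space:
Δσ_z = 3P/(2πz²) · [1 + (r/z)²]^(−5/2)
r/z = 0/5.9 = 0; [1+(r/z)²]^(−5/2) = 1.
Δσ_z = 3×2430/(2π×5.9²) × 1 = 33.331 × 1 = 33.33 kPa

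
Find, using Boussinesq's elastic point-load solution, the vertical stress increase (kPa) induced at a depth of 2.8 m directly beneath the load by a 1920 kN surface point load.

Boussinesq vertical stress below a point load on an elastic half-space:
Δσ_z = 3P/(2πz²) · [1 + (r/z)²]^(−5/2)
r/z = 0/2.8 = 0; [1+(r/z)²]^(−5/2) = 1.
Δσ_z = 3×1920/(2π×2.8²) × 1 = 116.93 × 1 = 116.9 kPa

Δσ_z ≈ 117 kPa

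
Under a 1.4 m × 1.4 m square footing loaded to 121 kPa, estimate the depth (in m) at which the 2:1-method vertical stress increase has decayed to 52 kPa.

2:1 spreading — at depth z the loaded area has grown by z in each plan dimension:
qB²/(B+z)² = Δσ_z ⇒ z = B(√(q/Δσ_z) − 1) = 1.4×(√(121/52) − 1) = 0.7356 m

z ≈ 0.736 m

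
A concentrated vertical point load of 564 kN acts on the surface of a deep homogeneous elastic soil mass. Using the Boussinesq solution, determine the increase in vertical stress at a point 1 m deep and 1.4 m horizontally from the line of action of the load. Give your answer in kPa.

Δσ_z ≈ 17.9 kPa

Boussinesq vertical stress below a point load on an elastic half-space:
Δσ_z = 3P/(2πz²) · [1 + (r/z)²]^(−5/2)
r/z = 1.4/1 = 1.4; [1+(r/z)²]^(−5/2) = 0.066339.
Δσ_z = 3×564/(2π×1²) × 0.066339 = 269.29 × 0.066339 = 17.86 kPa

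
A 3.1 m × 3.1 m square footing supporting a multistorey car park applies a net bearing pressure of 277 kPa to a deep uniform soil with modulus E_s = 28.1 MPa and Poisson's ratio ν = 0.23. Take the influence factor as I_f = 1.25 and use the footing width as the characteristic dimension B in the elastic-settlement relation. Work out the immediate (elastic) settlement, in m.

Immediate (elastic) settlement: S_e = q·B·(1−ν²)/E_s · I_f.
E_s = 28.1 MPa = 28100 kPa.
S_e = 277 × 3.1 × (1 − 0.23²) / 28100 × 1.25
    = 277 × 3.1 × 0.9471 / 28100 × 1.25
    = 0.03618 m

S_e ≈ 0.0362 m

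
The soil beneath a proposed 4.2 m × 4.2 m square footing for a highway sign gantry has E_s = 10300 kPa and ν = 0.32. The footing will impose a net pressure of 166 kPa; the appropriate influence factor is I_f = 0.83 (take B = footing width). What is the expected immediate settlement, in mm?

S_e ≈ 50.4 mm

Immediate (elastic) settlement: S_e = q·B·(1−ν²)/E_s · I_f.
S_e = 166 × 4.2 × (1 − 0.32²) / 10300 × 0.83
    = 166 × 4.2 × 0.8976 / 10300 × 0.83
    = 0.05043 m = 50.43 mm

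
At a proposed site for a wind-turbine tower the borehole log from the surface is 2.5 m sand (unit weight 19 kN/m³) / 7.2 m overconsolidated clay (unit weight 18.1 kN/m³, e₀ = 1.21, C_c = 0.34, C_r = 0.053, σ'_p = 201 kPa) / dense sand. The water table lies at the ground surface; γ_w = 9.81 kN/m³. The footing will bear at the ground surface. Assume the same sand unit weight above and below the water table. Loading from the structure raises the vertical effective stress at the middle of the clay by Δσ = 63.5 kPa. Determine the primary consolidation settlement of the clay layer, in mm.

S_c ≈ 59.2 mm

Mid-depth of clay below the ground surface: z = 2.5 + 7.2/2 = 6.1 m.
Total vertical stress at mid-clay: σ_v = 19×2.5 + 18.1×3.6 = 112.66 kPa.
Pore pressure: u = 9.81×(6.1 − 0) = 59.841 kPa.
Initial effective stress: σ'_0 = σ_v − u = 112.66 − 59.841 = 52.819 kPa.
Final effective stress: σ'_f = 52.819 + 63.5 = 116.32 kPa.
σ'_f = 116.32 ≤ σ'_p = 201 kPa, so the clay remains overconsolidated and only the recompression index applies:
S_c = C_r·H/(1+e₀)·log₁₀(σ'_f/σ'_0) = 0.053×7.2/2.21×log₁₀(116.32/52.819)
    = 0.17267 × 0.34286 = 0.0592 m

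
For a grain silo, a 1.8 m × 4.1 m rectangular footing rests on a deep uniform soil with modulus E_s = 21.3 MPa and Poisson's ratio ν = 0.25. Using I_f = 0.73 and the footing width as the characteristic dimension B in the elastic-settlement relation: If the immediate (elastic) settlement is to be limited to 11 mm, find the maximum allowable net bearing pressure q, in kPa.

q ≈ 190 kPa

E_s = 21.3 MPa = 21300 kPa.
S_e = q·B·(1−ν²)/E_s · I_f  ⇒  q = S_e·E_s / (B·(1−ν²)·I_f).
q = 0.011 × 21300 / (1.8 × 0.9375 × 0.73) = 190.2 kPa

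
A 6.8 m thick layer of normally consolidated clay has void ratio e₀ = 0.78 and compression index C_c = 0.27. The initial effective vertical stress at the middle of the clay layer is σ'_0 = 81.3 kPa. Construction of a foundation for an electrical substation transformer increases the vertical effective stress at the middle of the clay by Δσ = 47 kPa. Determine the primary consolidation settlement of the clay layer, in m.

Final effective stress: σ'_f = σ'_0 + Δσ = 81.3 + 47 = 128.3 kPa.
Normally consolidated clay, so the full stress increment lies on the virgin compression line:
S_c = C_c·H/(1+e₀)·log₁₀(σ'_f/σ'_0) = 0.27×6.8/(1+0.78)×log₁₀(128.3/81.3)
    = 1.0315 × 0.19814 = 0.2044 m

S_c ≈ 0.204 m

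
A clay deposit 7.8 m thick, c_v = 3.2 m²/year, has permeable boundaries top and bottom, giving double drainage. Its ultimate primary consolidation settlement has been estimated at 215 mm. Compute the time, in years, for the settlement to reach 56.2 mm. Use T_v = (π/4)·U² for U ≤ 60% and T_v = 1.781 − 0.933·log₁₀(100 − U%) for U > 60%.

Drainage path length: H_d = H/2 = 3.9 m (double drainage).
U = S(t)/S_ult = 56.2/215 = 0.2614.
U ≤ 60%: T_v = (π/4)·U² = (π/4)×0.2614² = 0.053664.
t = T_v·H_d²/c_v = 0.053664×3.9²/3.2 = 0.2551 years.

t ≈ 0.255 years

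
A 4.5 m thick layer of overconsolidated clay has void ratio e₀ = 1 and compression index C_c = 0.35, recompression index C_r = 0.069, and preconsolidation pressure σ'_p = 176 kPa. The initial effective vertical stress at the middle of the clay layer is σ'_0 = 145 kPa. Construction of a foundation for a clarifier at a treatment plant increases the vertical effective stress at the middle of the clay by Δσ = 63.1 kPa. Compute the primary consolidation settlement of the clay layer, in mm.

S_c ≈ 70.4 mm

Final effective stress: σ'_f = 145 + 63.1 = 208.1 kPa.
σ'_f = 208.1 > σ'_p = 176 kPa, so the stress path crosses the preconsolidation pressure — recompression up to σ'_p, then virgin compression beyond:
S_c = H/(1+e₀)·[C_r·log₁₀(σ'_p/σ'_0) + C_c·log₁₀(σ'_f/σ'_p)]
    = 4.5/2 × [0.069×log₁₀(176/145) + 0.35×log₁₀(208.1/176)]
    = 2.25 × [0.005806 + 0.025466] = 0.07036 m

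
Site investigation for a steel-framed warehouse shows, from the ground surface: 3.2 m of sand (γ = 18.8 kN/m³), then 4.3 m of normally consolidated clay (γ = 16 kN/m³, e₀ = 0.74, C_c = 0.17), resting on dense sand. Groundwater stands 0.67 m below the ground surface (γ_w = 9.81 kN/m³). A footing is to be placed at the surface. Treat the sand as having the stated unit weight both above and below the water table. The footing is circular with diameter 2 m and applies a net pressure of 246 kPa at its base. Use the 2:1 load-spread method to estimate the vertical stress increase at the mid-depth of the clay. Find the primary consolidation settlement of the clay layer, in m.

Mid-depth of clay below the ground surface: z = 3.2 + 4.3/2 = 5.35 m.
Total vertical stress at mid-clay: σ_v = 18.8×3.2 + 16×2.15 = 94.56 kPa.
Pore pressure: u = 9.81×(5.35 − 0.67) = 45.911 kPa.
Initial effective stress: σ'_0 = σ_v − u = 94.56 − 45.911 = 48.649 kPa.
Stress increase at mid-clay by the 2:1 spreading method:
Δσ ≈ qD²/(D+z)² = 246×2²/(2+5.35)² = 18.215 kPa
Final effective stress: σ'_f = σ'_0 + Δσ = 48.649 + 18.215 = 66.864 kPa.
Normally consolidated clay, so the full stress increment lies on the virgin compression line:
S_c = C_c·H/(1+e₀)·log₁₀(σ'_f/σ'_0) = 0.17×4.3/(1+0.74)×log₁₀(66.864/48.649)
    = 0.42011 × 0.13812 = 0.05803 m

S_c ≈ 0.058 m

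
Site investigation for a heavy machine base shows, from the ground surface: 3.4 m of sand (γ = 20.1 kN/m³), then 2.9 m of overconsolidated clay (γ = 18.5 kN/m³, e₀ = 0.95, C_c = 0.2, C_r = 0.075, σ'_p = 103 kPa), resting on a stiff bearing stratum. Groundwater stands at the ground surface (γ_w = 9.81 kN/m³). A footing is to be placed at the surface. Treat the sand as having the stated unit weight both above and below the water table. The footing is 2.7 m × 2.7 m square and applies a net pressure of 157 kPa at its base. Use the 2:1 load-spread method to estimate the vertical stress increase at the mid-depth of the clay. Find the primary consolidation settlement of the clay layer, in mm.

S_c ≈ 17.1 mm

Mid-depth of clay below the ground surface: z = 3.4 + 2.9/2 = 4.85 m.
Total vertical stress at mid-clay: σ_v = 20.1×3.4 + 18.5×1.45 = 95.165 kPa.
Pore pressure: u = 9.81×(4.85 − 0) = 47.578 kPa.
Initial effective stress: σ'_0 = σ_v − u = 95.165 − 47.578 = 47.587 kPa.
Stress increase at mid-clay by the 2:1 spreading method:
Δσ = qBL/((B+z)(L+z)) = 157×2.7×2.7/((2.7+4.85)(2.7+4.85)) = 20.079 kPa
Final effective stress: σ'_f = 47.587 + 20.079 = 67.666 kPa.
σ'_f = 67.666 ≤ σ'_p = 103 kPa, so the clay remains overconsolidated and only the recompression index applies:
S_c = C_r·H/(1+e₀)·log₁₀(σ'_f/σ'_0) = 0.075×2.9/1.95×log₁₀(67.666/47.587)
    = 0.11154 × 0.15288 = 0.01705 m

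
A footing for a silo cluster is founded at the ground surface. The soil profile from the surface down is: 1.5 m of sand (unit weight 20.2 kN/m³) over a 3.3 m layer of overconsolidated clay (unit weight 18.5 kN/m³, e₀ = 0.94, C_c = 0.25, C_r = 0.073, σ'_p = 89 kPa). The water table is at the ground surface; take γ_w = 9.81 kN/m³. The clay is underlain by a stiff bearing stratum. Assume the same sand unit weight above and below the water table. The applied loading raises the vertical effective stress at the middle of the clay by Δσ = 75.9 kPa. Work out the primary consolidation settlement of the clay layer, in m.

Mid-depth of clay below the ground surface: z = 1.5 + 3.3/2 = 3.15 m.
Total vertical stress at mid-clay: σ_v = 20.2×1.5 + 18.5×1.65 = 60.825 kPa.
Pore pressure: u = 9.81×(3.15 − 0) = 30.902 kPa.
Initial effective stress: σ'_0 = σ_v − u = 60.825 − 30.902 = 29.923 kPa.
Final effective stress: σ'_f = 29.923 + 75.9 = 105.82 kPa.
σ'_f = 105.82 > σ'_p = 89 kPa, so the stress path crosses the preconsolidation pressure — recompression up to σ'_p, then virgin compression beyond:
S_c = H/(1+e₀)·[C_r·log₁₀(σ'_p/σ'_0) + C_c·log₁₀(σ'_f/σ'_p)]
    = 3.3/1.94 × [0.073×log₁₀(89/29.923) + 0.25×log₁₀(105.82/89)]
    = 1.701 × [0.034557 + 0.018794] = 0.09075 m

S_c ≈ 0.0908 m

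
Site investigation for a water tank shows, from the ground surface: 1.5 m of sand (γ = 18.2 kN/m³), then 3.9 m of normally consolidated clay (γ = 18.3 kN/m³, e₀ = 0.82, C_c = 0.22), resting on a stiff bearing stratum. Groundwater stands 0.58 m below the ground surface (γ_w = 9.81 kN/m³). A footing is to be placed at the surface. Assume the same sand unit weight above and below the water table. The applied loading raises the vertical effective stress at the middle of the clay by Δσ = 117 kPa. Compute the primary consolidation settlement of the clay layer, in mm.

Mid-depth of clay below the ground surface: z = 1.5 + 3.9/2 = 3.45 m.
Total vertical stress at mid-clay: σ_v = 18.2×1.5 + 18.3×1.95 = 62.985 kPa.
Pore pressure: u = 9.81×(3.45 − 0.58) = 28.155 kPa.
Initial effective stress: σ'_0 = σ_v − u = 62.985 − 28.155 = 34.83 kPa.
Final effective stress: σ'_f = σ'_0 + Δσ = 34.83 + 117 = 151.83 kPa.
Normally consolidated clay, so the full stress increment lies on the virgin compression line:
S_c = C_c·H/(1+e₀)·log₁₀(σ'_f/σ'_0) = 0.22×3.9/(1+0.82)×log₁₀(151.83/34.83)
    = 0.47143 × 0.6394 = 0.3014 m

S_c ≈ 301 mm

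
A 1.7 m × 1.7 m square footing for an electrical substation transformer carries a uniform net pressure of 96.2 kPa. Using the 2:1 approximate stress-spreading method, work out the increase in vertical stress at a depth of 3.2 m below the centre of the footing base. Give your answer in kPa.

By the 2:1 method the load spreads at 1 horizontal : 2 vertical, so at depth z the loaded area has grown by z in each plan dimension:
Δσ = qBL/((B+z)(L+z)) = 96.2×1.7×1.7/((1.7+3.2)(1.7+3.2)) = 11.579 kPa

Δσ_z ≈ 11.6 kPa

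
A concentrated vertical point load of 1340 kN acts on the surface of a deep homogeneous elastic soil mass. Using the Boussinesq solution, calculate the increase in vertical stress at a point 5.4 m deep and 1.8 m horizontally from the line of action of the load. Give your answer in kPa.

Δσ_z ≈ 16.9 kPa

Boussinesq vertical stress below a point load on an elastic half-space:
Δσ_z = 3P/(2πz²) · [1 + (r/z)²]^(−5/2)
r/z = 1.8/5.4 = 0.33333; [1+(r/z)²]^(−5/2) = 0.76843.
Δσ_z = 3×1340/(2π×5.4²) × 0.76843 = 21.941 × 0.76843 = 16.86 kPa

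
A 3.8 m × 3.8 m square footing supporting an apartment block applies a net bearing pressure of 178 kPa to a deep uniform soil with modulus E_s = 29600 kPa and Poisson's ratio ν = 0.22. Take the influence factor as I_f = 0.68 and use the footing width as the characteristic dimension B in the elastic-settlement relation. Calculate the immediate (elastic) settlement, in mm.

Immediate (elastic) settlement: S_e = q·B·(1−ν²)/E_s · I_f.
S_e = 178 × 3.8 × (1 − 0.22²) / 29600 × 0.68
    = 178 × 3.8 × 0.9516 / 29600 × 0.68
    = 0.01479 m = 14.79 mm

S_e ≈ 14.8 mm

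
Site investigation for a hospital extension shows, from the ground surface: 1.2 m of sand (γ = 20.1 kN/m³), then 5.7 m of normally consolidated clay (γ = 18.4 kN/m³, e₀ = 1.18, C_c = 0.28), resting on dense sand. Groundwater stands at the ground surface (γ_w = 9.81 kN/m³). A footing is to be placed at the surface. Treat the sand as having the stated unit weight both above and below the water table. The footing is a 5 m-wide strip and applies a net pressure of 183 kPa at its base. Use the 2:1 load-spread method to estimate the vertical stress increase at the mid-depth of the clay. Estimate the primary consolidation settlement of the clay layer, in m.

S_c ≈ 0.42 m

Mid-depth of clay below the ground surface: z = 1.2 + 5.7/2 = 4.05 m.
Total vertical stress at mid-clay: σ_v = 20.1×1.2 + 18.4×2.85 = 76.56 kPa.
Pore pressure: u = 9.81×(4.05 − 0) = 39.73 kPa.
Initial effective stress: σ'_0 = σ_v − u = 76.56 − 39.73 = 36.83 kPa.
Stress increase at mid-clay by the 2:1 spreading method:
Δσ = qB/(B+z) = 183×5/(5+4.05) = 101.1 kPa
Final effective stress: σ'_f = σ'_0 + Δσ = 36.83 + 101.1 = 137.93 kPa.
Normally consolidated clay, so the full stress increment lies on the virgin compression line:
S_c = C_c·H/(1+e₀)·log₁₀(σ'_f/σ'_0) = 0.28×5.7/(1+1.18)×log₁₀(137.93/36.83)
    = 0.73211 × 0.57346 = 0.4198 m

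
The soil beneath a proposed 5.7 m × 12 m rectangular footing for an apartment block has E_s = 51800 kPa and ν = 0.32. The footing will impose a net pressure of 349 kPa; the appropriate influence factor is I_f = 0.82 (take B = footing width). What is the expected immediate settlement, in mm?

S_e ≈ 28.3 mm

Immediate (elastic) settlement: S_e = q·B·(1−ν²)/E_s · I_f.
S_e = 349 × 5.7 × (1 − 0.32²) / 51800 × 0.82
    = 349 × 5.7 × 0.8976 / 51800 × 0.82
    = 0.02827 m = 28.27 mm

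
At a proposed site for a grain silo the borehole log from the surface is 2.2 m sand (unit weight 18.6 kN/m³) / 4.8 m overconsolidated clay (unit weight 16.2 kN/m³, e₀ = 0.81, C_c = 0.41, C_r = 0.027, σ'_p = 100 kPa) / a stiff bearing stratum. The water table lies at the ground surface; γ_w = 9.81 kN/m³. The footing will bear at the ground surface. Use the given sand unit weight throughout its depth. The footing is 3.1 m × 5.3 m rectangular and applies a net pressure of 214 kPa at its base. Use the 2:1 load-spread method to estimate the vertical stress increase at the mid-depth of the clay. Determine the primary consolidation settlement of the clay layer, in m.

S_c ≈ 0.0263 m

Mid-depth of clay below the ground surface: z = 2.2 + 4.8/2 = 4.6 m.
Total vertical stress at mid-clay: σ_v = 18.6×2.2 + 16.2×2.4 = 79.8 kPa.
Pore pressure: u = 9.81×(4.6 − 0) = 45.126 kPa.
Initial effective stress: σ'_0 = σ_v − u = 79.8 − 45.126 = 34.674 kPa.
Stress increase at mid-clay by the 2:1 spreading method:
Δσ = qBL/((B+z)(L+z)) = 214×3.1×5.3/((3.1+4.6)(5.3+4.6)) = 46.124 kPa
Final effective stress: σ'_f = 34.674 + 46.124 = 80.798 kPa.
σ'_f = 80.798 ≤ σ'_p = 100 kPa, so the clay remains overconsolidated and only the recompression index applies:
S_c = C_r·H/(1+e₀)·log₁₀(σ'_f/σ'_0) = 0.027×4.8/1.81×log₁₀(80.798/34.674)
    = 0.071601 × 0.3674 = 0.02631 m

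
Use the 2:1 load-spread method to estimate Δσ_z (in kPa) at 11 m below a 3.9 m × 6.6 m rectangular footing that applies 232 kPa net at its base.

By the 2:1 method the load spreads at 1 horizontal : 2 vertical, so at depth z the loaded area has grown by z in each plan dimension:
Δσ = qBL/((B+z)(L+z)) = 232×3.9×6.6/((3.9+11)(6.6+11)) = 22.772 kPa

Δσ_z ≈ 22.8 kPa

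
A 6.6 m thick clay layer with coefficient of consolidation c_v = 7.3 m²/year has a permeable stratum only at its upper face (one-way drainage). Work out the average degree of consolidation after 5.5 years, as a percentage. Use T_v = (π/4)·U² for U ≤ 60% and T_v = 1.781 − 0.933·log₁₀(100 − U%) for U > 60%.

Drainage path length: H_d = H = 6.6 m (single drainage).
T_v = c_v·t/H_d² = 7.3×5.5/6.6² = 0.92172.
T_v = 0.92172 corresponds to the U > 60% branch:
U = 1 − 10^((1.781 − T_v)/0.933)/100 = 0.9166

U ≈ 91.7 %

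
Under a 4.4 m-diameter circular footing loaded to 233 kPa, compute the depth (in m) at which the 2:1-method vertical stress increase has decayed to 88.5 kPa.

2:1 spreading — at depth z the loaded area has grown by z in each plan dimension:
qD²/(D+z)² = Δσ_z ⇒ z = D(√(q/Δσ_z) − 1) = 4.4×(√(233/88.5) − 1) = 2.739 m

z ≈ 2.74 m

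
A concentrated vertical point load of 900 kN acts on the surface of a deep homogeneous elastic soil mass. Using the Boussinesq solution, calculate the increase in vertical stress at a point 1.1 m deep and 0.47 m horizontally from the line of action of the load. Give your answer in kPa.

Δσ_z ≈ 234 kPa

Boussinesq vertical stress below a point load on an elastic half-space:
Δσ_z = 3P/(2πz²) · [1 + (r/z)²]^(−5/2)
r/z = 0.47/1.1 = 0.42727; [1+(r/z)²]^(−5/2) = 0.65757.
Δσ_z = 3×900/(2π×1.1²) × 0.65757 = 355.14 × 0.65757 = 233.5 kPa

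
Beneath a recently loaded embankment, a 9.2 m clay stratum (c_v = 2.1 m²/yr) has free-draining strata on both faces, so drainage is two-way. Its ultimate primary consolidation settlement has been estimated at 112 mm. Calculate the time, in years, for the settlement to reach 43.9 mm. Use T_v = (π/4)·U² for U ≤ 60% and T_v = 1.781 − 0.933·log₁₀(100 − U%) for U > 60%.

Drainage path length: H_d = H/2 = 4.6 m (double drainage).
U = S(t)/S_ult = 43.9/112 = 0.392.
U ≤ 60%: T_v = (π/4)·U² = (π/4)×0.39196² = 0.12067.
t = T_v·H_d²/c_v = 0.12067×4.6²/2.1 = 1.216 years.

t ≈ 1.22 years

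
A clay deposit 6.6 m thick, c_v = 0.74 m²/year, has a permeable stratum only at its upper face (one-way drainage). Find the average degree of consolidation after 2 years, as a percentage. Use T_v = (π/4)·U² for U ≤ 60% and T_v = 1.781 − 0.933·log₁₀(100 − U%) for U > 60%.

U ≈ 20.8 %

Drainage path length: H_d = H = 6.6 m (single drainage).
T_v = c_v·t/H_d² = 0.74×2/6.6² = 0.033976.
T_v = 0.033976 corresponds to the U ≤ 60% branch:
U = √(4T_v/π) = 0.208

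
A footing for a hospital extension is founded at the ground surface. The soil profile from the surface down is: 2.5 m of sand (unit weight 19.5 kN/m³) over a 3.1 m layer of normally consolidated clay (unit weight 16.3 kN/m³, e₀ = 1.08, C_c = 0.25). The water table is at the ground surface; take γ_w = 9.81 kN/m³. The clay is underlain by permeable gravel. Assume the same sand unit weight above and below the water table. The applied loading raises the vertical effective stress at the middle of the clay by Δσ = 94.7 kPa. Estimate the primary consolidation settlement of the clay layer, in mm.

S_c ≈ 214 mm

Mid-depth of clay below the ground surface: z = 2.5 + 3.1/2 = 4.05 m.
Total vertical stress at mid-clay: σ_v = 19.5×2.5 + 16.3×1.55 = 74.015 kPa.
Pore pressure: u = 9.81×(4.05 − 0) = 39.73 kPa.
Initial effective stress: σ'_0 = σ_v − u = 74.015 − 39.73 = 34.285 kPa.
Final effective stress: σ'_f = σ'_0 + Δσ = 34.285 + 94.7 = 128.99 kPa.
Normally consolidated clay, so the full stress increment lies on the virgin compression line:
S_c = C_c·H/(1+e₀)·log₁₀(σ'_f/σ'_0) = 0.25×3.1/(1+1.08)×log₁₀(128.99/34.285)
    = 0.3726 × 0.57545 = 0.2144 m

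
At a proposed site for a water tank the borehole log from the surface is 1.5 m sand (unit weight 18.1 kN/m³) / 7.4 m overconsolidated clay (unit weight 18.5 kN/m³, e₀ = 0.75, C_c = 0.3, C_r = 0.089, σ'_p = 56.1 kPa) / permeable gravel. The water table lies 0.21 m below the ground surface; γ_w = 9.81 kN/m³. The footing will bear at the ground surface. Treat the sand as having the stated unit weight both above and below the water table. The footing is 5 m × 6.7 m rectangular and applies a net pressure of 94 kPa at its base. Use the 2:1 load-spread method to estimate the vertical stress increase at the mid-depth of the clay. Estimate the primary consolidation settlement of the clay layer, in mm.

Mid-depth of clay below the ground surface: z = 1.5 + 7.4/2 = 5.2 m.
Total vertical stress at mid-clay: σ_v = 18.1×1.5 + 18.5×3.7 = 95.6 kPa.
Pore pressure: u = 9.81×(5.2 − 0.21) = 48.952 kPa.
Initial effective stress: σ'_0 = σ_v − u = 95.6 − 48.952 = 46.648 kPa.
Stress increase at mid-clay by the 2:1 spreading method:
Δσ = qBL/((B+z)(L+z)) = 94×5×6.7/((5+5.2)(6.7+5.2)) = 25.943 kPa
Final effective stress: σ'_f = 46.648 + 25.943 = 72.591 kPa.
σ'_f = 72.591 > σ'_p = 56.1 kPa, so the stress path crosses the preconsolidation pressure — recompression up to σ'_p, then virgin compression beyond:
S_c = H/(1+e₀)·[C_r·log₁₀(σ'_p/σ'_0) + C_c·log₁₀(σ'_f/σ'_p)]
    = 7.4/1.75 × [0.089×log₁₀(56.1/46.648) + 0.3×log₁₀(72.591/56.1)]
    = 4.2286 × [0.0071316 + 0.033576] = 0.1721 m

S_c ≈ 172 mm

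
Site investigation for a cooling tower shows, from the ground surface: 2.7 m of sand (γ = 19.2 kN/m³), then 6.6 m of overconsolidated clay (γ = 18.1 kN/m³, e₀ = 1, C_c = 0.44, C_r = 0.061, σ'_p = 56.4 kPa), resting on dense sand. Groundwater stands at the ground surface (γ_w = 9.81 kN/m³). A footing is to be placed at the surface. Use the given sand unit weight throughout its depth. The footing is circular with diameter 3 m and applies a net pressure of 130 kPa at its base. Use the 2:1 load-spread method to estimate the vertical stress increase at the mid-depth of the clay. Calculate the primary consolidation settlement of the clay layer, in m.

Mid-depth of clay below the ground surface: z = 2.7 + 6.6/2 = 6 m.
Total vertical stress at mid-clay: σ_v = 19.2×2.7 + 18.1×3.3 = 111.57 kPa.
Pore pressure: u = 9.81×(6 − 0) = 58.86 kPa.
Initial effective stress: σ'_0 = σ_v − u = 111.57 − 58.86 = 52.71 kPa.
Stress increase at mid-clay by the 2:1 spreading method:
Δσ ≈ qD²/(D+z)² = 130×3²/(3+6)² = 14.444 kPa
Final effective stress: σ'_f = 52.71 + 14.444 = 67.154 kPa.
σ'_f = 67.154 > σ'_p = 56.4 kPa, so the stress path crosses the preconsolidation pressure — recompression up to σ'_p, then virgin compression beyond:
S_c = H/(1+e₀)·[C_r·log₁₀(σ'_p/σ'_0) + C_c·log₁₀(σ'_f/σ'_p)]
    = 6.6/2 × [0.061×log₁₀(56.4/52.71) + 0.44×log₁₀(67.154/56.4)]
    = 3.3 × [0.0017926 + 0.033349] = 0.116 m

S_c ≈ 0.116 m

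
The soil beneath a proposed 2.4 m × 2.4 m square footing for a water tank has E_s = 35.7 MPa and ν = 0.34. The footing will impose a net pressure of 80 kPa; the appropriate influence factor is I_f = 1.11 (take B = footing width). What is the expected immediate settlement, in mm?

Immediate (elastic) settlement: S_e = q·B·(1−ν²)/E_s · I_f.
E_s = 35.7 MPa = 35700 kPa.
S_e = 80 × 2.4 × (1 − 0.34²) / 35700 × 1.11
    = 80 × 2.4 × 0.8844 / 35700 × 1.11
    = 0.00528 m = 5.28 mm

S_e ≈ 5.28 mm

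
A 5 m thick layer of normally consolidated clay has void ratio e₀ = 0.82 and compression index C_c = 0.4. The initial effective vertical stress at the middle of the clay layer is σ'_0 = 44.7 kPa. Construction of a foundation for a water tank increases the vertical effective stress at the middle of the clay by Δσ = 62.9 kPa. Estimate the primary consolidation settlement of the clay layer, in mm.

S_c ≈ 419 mm

Final effective stress: σ'_f = σ'_0 + Δσ = 44.7 + 62.9 = 107.6 kPa.
Normally consolidated clay, so the full stress increment lies on the virgin compression line:
S_c = C_c·H/(1+e₀)·log₁₀(σ'_f/σ'_0) = 0.4×5/(1+0.82)×log₁₀(107.6/44.7)
    = 1.0989 × 0.3815 = 0.4192 m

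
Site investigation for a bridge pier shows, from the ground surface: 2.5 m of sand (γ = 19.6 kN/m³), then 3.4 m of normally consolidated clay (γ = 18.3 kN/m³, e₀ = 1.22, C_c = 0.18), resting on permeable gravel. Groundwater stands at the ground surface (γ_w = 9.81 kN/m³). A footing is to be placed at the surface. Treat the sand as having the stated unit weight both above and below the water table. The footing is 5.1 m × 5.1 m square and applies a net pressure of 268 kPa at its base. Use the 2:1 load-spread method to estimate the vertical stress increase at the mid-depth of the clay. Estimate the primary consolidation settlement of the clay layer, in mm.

S_c ≈ 134 mm

Mid-depth of clay below the ground surface: z = 2.5 + 3.4/2 = 4.2 m.
Total vertical stress at mid-clay: σ_v = 19.6×2.5 + 18.3×1.7 = 80.11 kPa.
Pore pressure: u = 9.81×(4.2 − 0) = 41.202 kPa.
Initial effective stress: σ'_0 = σ_v − u = 80.11 − 41.202 = 38.908 kPa.
Stress increase at mid-clay by the 2:1 spreading method:
Δσ = qBL/((B+z)(L+z)) = 268×5.1×5.1/((5.1+4.2)(5.1+4.2)) = 80.595 kPa
Final effective stress: σ'_f = σ'_0 + Δσ = 38.908 + 80.595 = 119.5 kPa.
Normally consolidated clay, so the full stress increment lies on the virgin compression line:
S_c = C_c·H/(1+e₀)·log₁₀(σ'_f/σ'_0) = 0.18×3.4/(1+1.22)×log₁₀(119.5/38.908)
    = 0.27568 × 0.48733 = 0.1343 m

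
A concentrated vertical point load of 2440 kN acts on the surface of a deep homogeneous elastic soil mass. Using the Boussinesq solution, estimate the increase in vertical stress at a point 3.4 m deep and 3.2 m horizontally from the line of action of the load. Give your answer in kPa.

Δσ_z ≈ 20.6 kPa

Boussinesq vertical stress below a point load on an elastic half-space:
Δσ_z = 3P/(2πz²) · [1 + (r/z)²]^(−5/2)
r/z = 3.2/3.4 = 0.94118; [1+(r/z)²]^(−5/2) = 0.20476.
Δσ_z = 3×2440/(2π×3.4²) × 0.20476 = 100.78 × 0.20476 = 20.64 kPa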